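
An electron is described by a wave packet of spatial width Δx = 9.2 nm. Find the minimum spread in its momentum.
5.731 × 10^-27 kg·m/s

For a wave packet, the spatial width Δx and momentum spread Δp are related by the uncertainty principle:
ΔxΔp ≥ ℏ/2

The minimum momentum spread is:
Δp_min = ℏ/(2Δx)
Δp_min = (1.055e-34 J·s) / (2 × 9.200e-09 m)
Δp_min = 5.731e-27 kg·m/s

A wave packet cannot have both a well-defined position and well-defined momentum.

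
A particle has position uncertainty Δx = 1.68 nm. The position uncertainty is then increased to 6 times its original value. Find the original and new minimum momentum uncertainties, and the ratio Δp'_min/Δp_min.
Original Δp_min = 3.139 × 10^-26 kg·m/s; new Δp'_min = 5.231 × 10^-27 kg·m/s; ratio Δp'_min/Δp_min = 1/6.

From the uncertainty principle ΔxΔp ≥ ℏ/2, the minimum momentum uncertainty is Δp_min = ℏ/(2Δx).

Original (Δx = 1.68 nm = 1.680e-09 m):
Δp_min = (1.055e-34 J·s)/(2 × 1.680e-09 m) = 3.139e-26 kg·m/s

When Δx → 6Δx:
Δp'_min = ℏ/(2 × 6Δx) = (1/6) × ℏ/(2Δx) = (1/6) × Δp_min
Δp'_min = 1/6 × 3.139e-26 kg·m/s = 5.231e-27 kg·m/s

Since Δp_min ∝ 1/Δx, when Δx is increased to 6 times its original value, Δp_min decreases to 1/6 of its original value.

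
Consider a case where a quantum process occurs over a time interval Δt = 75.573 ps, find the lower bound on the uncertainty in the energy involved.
4.355 μeV

Using the energy-time uncertainty principle:
ΔEΔt ≥ ℏ/2

The minimum uncertainty in energy is:
ΔE_min = ℏ/(2Δt)
ΔE_min = (1.055e-34 J·s) / (2 × 7.557e-11 s)
ΔE_min = 6.977e-25 J = 4.355 μeV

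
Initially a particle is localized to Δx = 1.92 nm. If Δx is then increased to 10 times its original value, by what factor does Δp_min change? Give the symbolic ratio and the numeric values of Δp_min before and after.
Original Δp_min = 2.746 × 10^-26 kg·m/s; new Δp'_min = 2.746 × 10^-27 kg·m/s; ratio Δp'_min/Δp_min = 1/10.

From the uncertainty principle ΔxΔp ≥ ℏ/2, the minimum momentum uncertainty is Δp_min = ℏ/(2Δx).

Original (Δx = 1.92 nm = 1.920e-09 m):
Δp_min = (1.055e-34 J·s)/(2 × 1.920e-09 m) = 2.746e-26 kg·m/s

When Δx → 10Δx:
Δp'_min = ℏ/(2 × 10Δx) = (1/10) × ℏ/(2Δx) = (1/10) × Δp_min
Δp'_min = 1/10 × 2.746e-26 kg·m/s = 2.746e-27 kg·m/s

Since Δp_min ∝ 1/Δx, when Δx is increased to 10 times its original value, Δp_min decreases to 1/10 of its original value.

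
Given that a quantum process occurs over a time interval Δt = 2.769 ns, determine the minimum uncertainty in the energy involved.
118.854 neV

Using the energy-time uncertainty principle:
ΔEΔt ≥ ℏ/2

The minimum uncertainty in energy is:
ΔE_min = ℏ/(2Δt)
ΔE_min = (1.055e-34 J·s) / (2 × 2.769e-09 s)
ΔE_min = 1.904e-26 J = 118.854 neV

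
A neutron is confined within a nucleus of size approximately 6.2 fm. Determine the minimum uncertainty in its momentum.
8.505 × 10^-21 kg·m/s

Using the Heisenberg uncertainty principle:
ΔxΔp ≥ ℏ/2

With Δx ≈ L = 6.200e-15 m (the confinement size):
Δp_min = ℏ/(2Δx)
Δp_min = (1.055e-34 J·s) / (2 × 6.200e-15 m)
Δp_min = 8.505e-21 kg·m/s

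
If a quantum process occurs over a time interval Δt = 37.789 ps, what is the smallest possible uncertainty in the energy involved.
8.709 μeV

Using the energy-time uncertainty principle:
ΔEΔt ≥ ℏ/2

The minimum uncertainty in energy is:
ΔE_min = ℏ/(2Δt)
ΔE_min = (1.055e-34 J·s) / (2 × 3.779e-11 s)
ΔE_min = 1.395e-24 J = 8.709 μeV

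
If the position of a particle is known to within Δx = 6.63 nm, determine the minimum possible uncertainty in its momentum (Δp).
7.953 × 10^-27 kg·m/s

Using the Heisenberg uncertainty principle:
ΔxΔp ≥ ℏ/2

The minimum uncertainty in momentum is:
Δp_min = ℏ/(2Δx)
Δp_min = (1.055e-34 J·s) / (2 × 6.630e-09 m)
Δp_min = 7.953e-27 kg·m/s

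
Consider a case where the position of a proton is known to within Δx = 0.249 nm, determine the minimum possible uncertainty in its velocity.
126.604 m/s

Using the Heisenberg uncertainty principle and Δp = mΔv:
ΔxΔp ≥ ℏ/2
Δx(mΔv) ≥ ℏ/2

The minimum uncertainty in velocity is:
Δv_min = ℏ/(2mΔx)
Δv_min = (1.055e-34 J·s) / (2 × 1.673e-27 kg × 2.490e-10 m)
Δv_min = 1.266e+02 m/s = 126.604 m/s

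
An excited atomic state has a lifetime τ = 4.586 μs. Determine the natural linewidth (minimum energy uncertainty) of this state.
71.763 peV

Using the energy-time uncertainty principle:
ΔEΔt ≥ ℏ/2

The lifetime τ represents the time uncertainty Δt.
The natural linewidth (minimum energy uncertainty) is:

ΔE = ℏ/(2τ)
ΔE = (1.055e-34 J·s) / (2 × 4.586e-06 s)
ΔE = 1.150e-29 J = 71.763 peV

This natural linewidth limits the precision of spectroscopic measurements.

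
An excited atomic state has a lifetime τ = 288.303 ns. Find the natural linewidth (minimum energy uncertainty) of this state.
1.142 neV

Using the energy-time uncertainty principle:
ΔEΔt ≥ ℏ/2

The lifetime τ represents the time uncertainty Δt.
The natural linewidth (minimum energy uncertainty) is:

ΔE = ℏ/(2τ)
ΔE = (1.055e-34 J·s) / (2 × 2.883e-07 s)
ΔE = 1.829e-28 J = 1.142 neV

This natural linewidth limits the precision of spectroscopic measurements.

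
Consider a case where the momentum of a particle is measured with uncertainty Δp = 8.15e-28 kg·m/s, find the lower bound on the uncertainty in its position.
64.698 nm

Using the Heisenberg uncertainty principle:
ΔxΔp ≥ ℏ/2

The minimum uncertainty in position is:
Δx_min = ℏ/(2Δp)
Δx_min = (1.055e-34 J·s) / (2 × 8.150e-28 kg·m/s)
Δx_min = 6.470e-08 m = 64.698 nm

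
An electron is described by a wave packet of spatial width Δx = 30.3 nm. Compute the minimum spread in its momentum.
1.740 × 10^-27 kg·m/s

For a wave packet, the spatial width Δx and momentum spread Δp are related by the uncertainty principle:
ΔxΔp ≥ ℏ/2

The minimum momentum spread is:
Δp_min = ℏ/(2Δx)
Δp_min = (1.055e-34 J·s) / (2 × 3.030e-08 m)
Δp_min = 1.740e-27 kg·m/s

A wave packet cannot have both a well-defined position and well-defined momentum.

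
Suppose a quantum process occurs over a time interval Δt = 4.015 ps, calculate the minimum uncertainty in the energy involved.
81.969 μeV

Using the energy-time uncertainty principle:
ΔEΔt ≥ ℏ/2

The minimum uncertainty in energy is:
ΔE_min = ℏ/(2Δt)
ΔE_min = (1.055e-34 J·s) / (2 × 4.015e-12 s)
ΔE_min = 1.313e-23 J = 81.969 μeV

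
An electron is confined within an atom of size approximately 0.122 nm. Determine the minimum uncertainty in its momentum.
4.322 × 10^-25 kg·m/s

Using the Heisenberg uncertainty principle:
ΔxΔp ≥ ℏ/2

With Δx ≈ L = 1.220e-10 m (the confinement size):
Δp_min = ℏ/(2Δx)
Δp_min = (1.055e-34 J·s) / (2 × 1.220e-10 m)
Δp_min = 4.322e-25 kg·m/s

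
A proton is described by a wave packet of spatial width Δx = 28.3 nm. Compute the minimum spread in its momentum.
1.863 × 10^-27 kg·m/s

For a wave packet, the spatial width Δx and momentum spread Δp are related by the uncertainty principle:
ΔxΔp ≥ ℏ/2

The minimum momentum spread is:
Δp_min = ℏ/(2Δx)
Δp_min = (1.055e-34 J·s) / (2 × 2.830e-08 m)
Δp_min = 1.863e-27 kg·m/s

A wave packet cannot have both a well-defined position and well-defined momentum.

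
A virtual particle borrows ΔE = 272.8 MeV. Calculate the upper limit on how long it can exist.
1.206 ys

Using the energy-time uncertainty principle:
ΔEΔt ≥ ℏ/2

For a virtual particle borrowing energy ΔE, the maximum lifetime is:
Δt_max = ℏ/(2ΔE)

Converting energy:
ΔE = 272.8 MeV = 4.371e-11 J

Δt_max = (1.055e-34 J·s) / (2 × 4.371e-11 J)
Δt_max = 1.206e-24 s = 1.206 ys

Virtual particles with higher borrowed energy exist for shorter times.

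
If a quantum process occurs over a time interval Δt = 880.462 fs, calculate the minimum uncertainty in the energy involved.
373.788 μeV

Using the energy-time uncertainty principle:
ΔEΔt ≥ ℏ/2

The minimum uncertainty in energy is:
ΔE_min = ℏ/(2Δt)
ΔE_min = (1.055e-34 J·s) / (2 × 8.805e-13 s)
ΔE_min = 5.989e-23 J = 373.788 μeV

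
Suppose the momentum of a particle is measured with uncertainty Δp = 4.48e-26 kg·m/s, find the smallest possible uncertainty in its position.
1.177 nm

Using the Heisenberg uncertainty principle:
ΔxΔp ≥ ℏ/2

The minimum uncertainty in position is:
Δx_min = ℏ/(2Δp)
Δx_min = (1.055e-34 J·s) / (2 × 4.480e-26 kg·m/s)
Δx_min = 1.177e-09 m = 1.177 nm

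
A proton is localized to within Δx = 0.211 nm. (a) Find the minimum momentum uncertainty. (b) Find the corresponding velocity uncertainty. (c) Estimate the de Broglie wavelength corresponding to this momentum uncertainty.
(a) Δp_min = 2.499 × 10^-25 kg·m/s
(b) Δv_min = 149.405 m/s
(c) λ_dB = 2.652 nm

Step-by-step:

(a) From the uncertainty principle:
Δp_min = ℏ/(2Δx) = (1.055e-34 J·s)/(2 × 2.110e-10 m) = 2.499e-25 kg·m/s

(b) The velocity uncertainty:
Δv = Δp/m = (2.499e-25 kg·m/s)/(1.673e-27 kg) = 1.494e+02 m/s = 149.405 m/s

(c) The de Broglie wavelength for this momentum:
λ = h/p = (6.626e-34 J·s)/(2.499e-25 kg·m/s) = 2.652e-09 m = 2.652 nm

Note: The de Broglie wavelength is comparable to the localization size, as expected from wave-particle duality.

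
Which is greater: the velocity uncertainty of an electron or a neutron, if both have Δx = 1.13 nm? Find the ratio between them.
The electron has the larger minimum velocity uncertainty, by a ratio of 1838.7.

For both particles, Δp_min = ℏ/(2Δx) = 4.666e-26 kg·m/s (same for both).

The velocity uncertainty is Δv = Δp/m:
- electron: Δv = 4.666e-26 / 9.109e-31 = 5.122e+04 m/s = 51.225 km/s
- neutron: Δv = 4.666e-26 / 1.675e-27 = 2.786e+01 m/s = 27.859 m/s

Ratio: 5.122e+04 / 2.786e+01 = 1838.7

The lighter particle has larger velocity uncertainty because Δv ∝ 1/m.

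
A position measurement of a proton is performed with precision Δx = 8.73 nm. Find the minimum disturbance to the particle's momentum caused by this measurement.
6.040 × 10^-27 kg·m/s

The uncertainty principle implies that measuring position disturbs momentum:
ΔxΔp ≥ ℏ/2

When we measure position with precision Δx, we necessarily introduce a momentum uncertainty:
Δp ≥ ℏ/(2Δx)
Δp_min = (1.055e-34 J·s) / (2 × 8.730e-09 m)
Δp_min = 6.040e-27 kg·m/s

The more precisely we measure position, the greater the momentum disturbance.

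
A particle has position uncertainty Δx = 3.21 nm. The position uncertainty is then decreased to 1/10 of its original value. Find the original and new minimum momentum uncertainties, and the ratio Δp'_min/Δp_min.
Original Δp_min = 1.643 × 10^-26 kg·m/s; new Δp'_min = 1.643 × 10^-25 kg·m/s; ratio Δp'_min/Δp_min = 10.

From the uncertainty principle ΔxΔp ≥ ℏ/2, the minimum momentum uncertainty is Δp_min = ℏ/(2Δx).

Original (Δx = 3.21 nm = 3.210e-09 m):
Δp_min = (1.055e-34 J·s)/(2 × 3.210e-09 m) = 1.643e-26 kg·m/s

When Δx → (1/10)Δx:
Δp'_min = ℏ/(2 × (1/10)Δx) = 10 × ℏ/(2Δx) = 10 × Δp_min
Δp'_min = 10 × 1.643e-26 kg·m/s = 1.643e-25 kg·m/s

Since Δp_min ∝ 1/Δx, when Δx is decreased to 1/10 of its original value, Δp_min increases to 10 times its original value.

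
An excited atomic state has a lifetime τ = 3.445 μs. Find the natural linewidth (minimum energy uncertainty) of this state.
95.531 peV

Using the energy-time uncertainty principle:
ΔEΔt ≥ ℏ/2

The lifetime τ represents the time uncertainty Δt.
The natural linewidth (minimum energy uncertainty) is:

ΔE = ℏ/(2τ)
ΔE = (1.055e-34 J·s) / (2 × 3.445e-06 s)
ΔE = 1.531e-29 J = 95.531 peV

This natural linewidth limits the precision of spectroscopic measurements.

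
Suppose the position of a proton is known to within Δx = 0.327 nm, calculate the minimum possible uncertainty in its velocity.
96.405 m/s

Using the Heisenberg uncertainty principle and Δp = mΔv:
ΔxΔp ≥ ℏ/2
Δx(mΔv) ≥ ℏ/2

The minimum uncertainty in velocity is:
Δv_min = ℏ/(2mΔx)
Δv_min = (1.055e-34 J·s) / (2 × 1.673e-27 kg × 3.270e-10 m)
Δv_min = 9.641e+01 m/s = 96.405 m/s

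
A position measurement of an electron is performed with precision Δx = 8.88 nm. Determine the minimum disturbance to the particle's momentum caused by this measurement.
5.938 × 10^-27 kg·m/s

The uncertainty principle implies that measuring position disturbs momentum:
ΔxΔp ≥ ℏ/2

When we measure position with precision Δx, we necessarily introduce a momentum uncertainty:
Δp ≥ ℏ/(2Δx)
Δp_min = (1.055e-34 J·s) / (2 × 8.880e-09 m)
Δp_min = 5.938e-27 kg·m/s

The more precisely we measure position, the greater the momentum disturbance.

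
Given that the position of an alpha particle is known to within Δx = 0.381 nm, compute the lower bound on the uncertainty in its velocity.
20.828 m/s

Using the Heisenberg uncertainty principle and Δp = mΔv:
ΔxΔp ≥ ℏ/2
Δx(mΔv) ≥ ℏ/2

The minimum uncertainty in velocity is:
Δv_min = ℏ/(2mΔx)
Δv_min = (1.055e-34 J·s) / (2 × 6.645e-27 kg × 3.810e-10 m)
Δv_min = 2.083e+01 m/s = 20.828 m/s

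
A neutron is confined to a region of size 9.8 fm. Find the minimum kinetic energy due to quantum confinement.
53.939 keV

Using the uncertainty principle:

1. Position uncertainty: Δx ≈ 9.800e-15 m
2. Minimum momentum uncertainty: Δp = ℏ/(2Δx) = 5.380e-21 kg·m/s
3. Minimum kinetic energy:
   KE = (Δp)²/(2m) = (5.380e-21)²/(2 × 1.675e-27 kg)
   KE = 8.642e-15 J = 53.939 keV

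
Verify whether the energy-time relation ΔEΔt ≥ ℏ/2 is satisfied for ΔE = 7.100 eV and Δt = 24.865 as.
No, it violates the uncertainty relation.

Calculate the product ΔEΔt:
ΔE = 7.100 eV = 1.138e-18 J
ΔEΔt = (1.138e-18 J) × (2.486e-17 s)
ΔEΔt = 2.829e-35 J·s

Compare to the minimum allowed value ℏ/2:
ℏ/2 = 5.273e-35 J·s

Since ΔEΔt = 2.829e-35 J·s < 5.273e-35 J·s = ℏ/2,
this violates the uncertainty relation.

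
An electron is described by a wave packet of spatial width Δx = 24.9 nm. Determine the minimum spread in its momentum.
2.118 × 10^-27 kg·m/s

For a wave packet, the spatial width Δx and momentum spread Δp are related by the uncertainty principle:
ΔxΔp ≥ ℏ/2

The minimum momentum spread is:
Δp_min = ℏ/(2Δx)
Δp_min = (1.055e-34 J·s) / (2 × 2.490e-08 m)
Δp_min = 2.118e-27 kg·m/s

A wave packet cannot have both a well-defined position and well-defined momentum.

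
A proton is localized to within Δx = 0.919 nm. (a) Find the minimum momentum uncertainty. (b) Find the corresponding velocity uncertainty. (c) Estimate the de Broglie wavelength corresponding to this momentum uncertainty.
(a) Δp_min = 5.738 × 10^-26 kg·m/s
(b) Δv_min = 34.303 m/s
(c) λ_dB = 11.548 nm

Step-by-step:

(a) From the uncertainty principle:
Δp_min = ℏ/(2Δx) = (1.055e-34 J·s)/(2 × 9.190e-10 m) = 5.738e-26 kg·m/s

(b) The velocity uncertainty:
Δv = Δp/m = (5.738e-26 kg·m/s)/(1.673e-27 kg) = 3.430e+01 m/s = 34.303 m/s

(c) The de Broglie wavelength for this momentum:
λ = h/p = (6.626e-34 J·s)/(5.738e-26 kg·m/s) = 1.155e-08 m = 11.548 nm

Note: The de Broglie wavelength is comparable to the localization size, as expected from wave-particle duality.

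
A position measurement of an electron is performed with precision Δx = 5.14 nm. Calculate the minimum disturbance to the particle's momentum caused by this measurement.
1.026 × 10^-26 kg·m/s

The uncertainty principle implies that measuring position disturbs momentum:
ΔxΔp ≥ ℏ/2

When we measure position with precision Δx, we necessarily introduce a momentum uncertainty:
Δp ≥ ℏ/(2Δx)
Δp_min = (1.055e-34 J·s) / (2 × 5.140e-09 m)
Δp_min = 1.026e-26 kg·m/s

The more precisely we measure position, the greater the momentum disturbance.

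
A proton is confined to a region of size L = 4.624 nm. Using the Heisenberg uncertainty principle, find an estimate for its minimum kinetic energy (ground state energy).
242.615 neV

Using the uncertainty principle to estimate ground state energy:

1. The position uncertainty is approximately the confinement size:
   Δx ≈ L = 4.624e-09 m

2. From ΔxΔp ≥ ℏ/2, the minimum momentum uncertainty is:
   Δp ≈ ℏ/(2L) = 1.140e-26 kg·m/s

3. The kinetic energy is approximately:
   KE ≈ (Δp)²/(2m) = (1.140e-26)²/(2 × 1.673e-27 kg)
   KE ≈ 3.887e-26 J = 242.615 neV

This is an order-of-magnitude estimate of the ground state energy.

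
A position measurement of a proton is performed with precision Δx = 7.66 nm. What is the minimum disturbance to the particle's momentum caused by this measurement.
6.884 × 10^-27 kg·m/s

The uncertainty principle implies that measuring position disturbs momentum:
ΔxΔp ≥ ℏ/2

When we measure position with precision Δx, we necessarily introduce a momentum uncertainty:
Δp ≥ ℏ/(2Δx)
Δp_min = (1.055e-34 J·s) / (2 × 7.660e-09 m)
Δp_min = 6.884e-27 kg·m/s

The more precisely we measure position, the greater the momentum disturbance.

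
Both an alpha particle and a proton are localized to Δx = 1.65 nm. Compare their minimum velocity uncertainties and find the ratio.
The proton has the larger minimum velocity uncertainty, by a ratio of 4.0.

For both particles, Δp_min = ℏ/(2Δx) = 3.196e-26 kg·m/s (same for both).

The velocity uncertainty is Δv = Δp/m:
- alpha particle: Δv = 3.196e-26 / 6.645e-27 = 4.809e+00 m/s = 4.809 m/s
- proton: Δv = 3.196e-26 / 1.673e-27 = 1.911e+01 m/s = 19.106 m/s

Ratio: 1.911e+01 / 4.809e+00 = 4.0

The lighter particle has larger velocity uncertainty because Δv ∝ 1/m.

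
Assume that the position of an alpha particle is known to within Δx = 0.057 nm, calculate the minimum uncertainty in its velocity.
139.219 m/s

Using the Heisenberg uncertainty principle and Δp = mΔv:
ΔxΔp ≥ ℏ/2
Δx(mΔv) ≥ ℏ/2

The minimum uncertainty in velocity is:
Δv_min = ℏ/(2mΔx)
Δv_min = (1.055e-34 J·s) / (2 × 6.645e-27 kg × 5.700e-11 m)
Δv_min = 1.392e+02 m/s = 139.219 m/s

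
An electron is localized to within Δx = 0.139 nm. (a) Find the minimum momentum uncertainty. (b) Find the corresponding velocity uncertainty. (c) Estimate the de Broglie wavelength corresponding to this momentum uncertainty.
(a) Δp_min = 3.793 × 10^-25 kg·m/s
(b) Δv_min = 416.430 km/s
(c) λ_dB = 1.747 nm

Step-by-step:

(a) From the uncertainty principle:
Δp_min = ℏ/(2Δx) = (1.055e-34 J·s)/(2 × 1.390e-10 m) = 3.793e-25 kg·m/s

(b) The velocity uncertainty:
Δv = Δp/m = (3.793e-25 kg·m/s)/(9.109e-31 kg) = 4.164e+05 m/s = 416.430 km/s

(c) The de Broglie wavelength for this momentum:
λ = h/p = (6.626e-34 J·s)/(3.793e-25 kg·m/s) = 1.747e-09 m = 1.747 nm

Note: The de Broglie wavelength is comparable to the localization size, as expected from wave-particle duality.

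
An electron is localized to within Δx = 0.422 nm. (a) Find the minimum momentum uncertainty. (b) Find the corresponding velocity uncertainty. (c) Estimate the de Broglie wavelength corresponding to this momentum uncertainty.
(a) Δp_min = 1.249 × 10^-25 kg·m/s
(b) Δv_min = 137.165 km/s
(c) λ_dB = 5.303 nm

Step-by-step:

(a) From the uncertainty principle:
Δp_min = ℏ/(2Δx) = (1.055e-34 J·s)/(2 × 4.220e-10 m) = 1.249e-25 kg·m/s

(b) The velocity uncertainty:
Δv = Δp/m = (1.249e-25 kg·m/s)/(9.109e-31 kg) = 1.372e+05 m/s = 137.165 km/s

(c) The de Broglie wavelength for this momentum:
λ = h/p = (6.626e-34 J·s)/(1.249e-25 kg·m/s) = 5.303e-09 m = 5.303 nm

Note: The de Broglie wavelength is comparable to the localization size, as expected from wave-particle duality.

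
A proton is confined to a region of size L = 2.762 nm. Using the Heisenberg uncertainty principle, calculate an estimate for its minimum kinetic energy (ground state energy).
679.997 neV

Using the uncertainty principle to estimate ground state energy:

1. The position uncertainty is approximately the confinement size:
   Δx ≈ L = 2.762e-09 m

2. From ΔxΔp ≥ ℏ/2, the minimum momentum uncertainty is:
   Δp ≈ ℏ/(2L) = 1.909e-26 kg·m/s

3. The kinetic energy is approximately:
   KE ≈ (Δp)²/(2m) = (1.909e-26)²/(2 × 1.673e-27 kg)
   KE ≈ 1.089e-25 J = 679.997 neV

This is an order-of-magnitude estimate of the ground state energy.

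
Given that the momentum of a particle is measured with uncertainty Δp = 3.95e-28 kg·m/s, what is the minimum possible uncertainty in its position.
133.490 nm

Using the Heisenberg uncertainty principle:
ΔxΔp ≥ ℏ/2

The minimum uncertainty in position is:
Δx_min = ℏ/(2Δp)
Δx_min = (1.055e-34 J·s) / (2 × 3.950e-28 kg·m/s)
Δx_min = 1.335e-07 m = 133.490 nm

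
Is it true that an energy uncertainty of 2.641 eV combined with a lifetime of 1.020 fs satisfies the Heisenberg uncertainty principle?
Yes, it satisfies the uncertainty relation.

Calculate the product ΔEΔt:
ΔE = 2.641 eV = 4.231e-19 J
ΔEΔt = (4.231e-19 J) × (1.020e-15 s)
ΔEΔt = 4.316e-34 J·s

Compare to the minimum allowed value ℏ/2:
ℏ/2 = 5.273e-35 J·s

Since ΔEΔt = 4.316e-34 J·s ≥ 5.273e-35 J·s = ℏ/2,
this satisfies the uncertainty relation.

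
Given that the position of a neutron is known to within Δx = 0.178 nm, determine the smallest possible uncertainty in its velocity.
176.860 m/s

Using the Heisenberg uncertainty principle and Δp = mΔv:
ΔxΔp ≥ ℏ/2
Δx(mΔv) ≥ ℏ/2

The minimum uncertainty in velocity is:
Δv_min = ℏ/(2mΔx)
Δv_min = (1.055e-34 J·s) / (2 × 1.675e-27 kg × 1.780e-10 m)
Δv_min = 1.769e+02 m/s = 176.860 m/s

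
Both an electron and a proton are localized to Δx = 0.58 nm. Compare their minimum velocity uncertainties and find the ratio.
The electron has the larger minimum velocity uncertainty, by a ratio of 1836.2.

For both particles, Δp_min = ℏ/(2Δx) = 9.091e-26 kg·m/s (same for both).

The velocity uncertainty is Δv = Δp/m:
- electron: Δv = 9.091e-26 / 9.109e-31 = 9.980e+04 m/s = 99.800 km/s
- proton: Δv = 9.091e-26 / 1.673e-27 = 5.435e+01 m/s = 54.353 m/s

Ratio: 9.980e+04 / 5.435e+01 = 1836.2

The lighter particle has larger velocity uncertainty because Δv ∝ 1/m.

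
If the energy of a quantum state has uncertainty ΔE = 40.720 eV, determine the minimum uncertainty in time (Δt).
8.082 as

Using the energy-time uncertainty principle:
ΔEΔt ≥ ℏ/2

The minimum uncertainty in time is:
Δt_min = ℏ/(2ΔE)
Δt_min = (1.055e-34 J·s) / (2 × 6.524e-18 J)
Δt_min = 8.082e-18 s = 8.082 as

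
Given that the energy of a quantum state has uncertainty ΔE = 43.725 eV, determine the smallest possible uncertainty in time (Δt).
7.527 as

Using the energy-time uncertainty principle:
ΔEΔt ≥ ℏ/2

The minimum uncertainty in time is:
Δt_min = ℏ/(2ΔE)
Δt_min = (1.055e-34 J·s) / (2 × 7.006e-18 J)
Δt_min = 7.527e-18 s = 7.527 as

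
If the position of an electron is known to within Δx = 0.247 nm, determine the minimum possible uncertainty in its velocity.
234.347 km/s

Using the Heisenberg uncertainty principle and Δp = mΔv:
ΔxΔp ≥ ℏ/2
Δx(mΔv) ≥ ℏ/2

The minimum uncertainty in velocity is:
Δv_min = ℏ/(2mΔx)
Δv_min = (1.055e-34 J·s) / (2 × 9.109e-31 kg × 2.470e-10 m)
Δv_min = 2.343e+05 m/s = 234.347 km/s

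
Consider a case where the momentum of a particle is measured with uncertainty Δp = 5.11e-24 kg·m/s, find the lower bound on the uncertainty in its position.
10.319 pm

Using the Heisenberg uncertainty principle:
ΔxΔp ≥ ℏ/2

The minimum uncertainty in position is:
Δx_min = ℏ/(2Δp)
Δx_min = (1.055e-34 J·s) / (2 × 5.110e-24 kg·m/s)
Δx_min = 1.032e-11 m = 10.319 pm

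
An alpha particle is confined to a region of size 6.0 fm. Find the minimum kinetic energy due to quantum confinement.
36.272 keV

Using the uncertainty principle:

1. Position uncertainty: Δx ≈ 6.000e-15 m
2. Minimum momentum uncertainty: Δp = ℏ/(2Δx) = 8.788e-21 kg·m/s
3. Minimum kinetic energy:
   KE = (Δp)²/(2m) = (8.788e-21)²/(2 × 6.645e-27 kg)
   KE = 5.811e-15 J = 36.272 keV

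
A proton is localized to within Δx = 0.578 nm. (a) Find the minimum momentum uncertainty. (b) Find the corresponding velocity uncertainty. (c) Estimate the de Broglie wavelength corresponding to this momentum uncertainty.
(a) Δp_min = 9.123 × 10^-26 kg·m/s
(b) Δv_min = 54.541 m/s
(c) λ_dB = 7.263 nm

Step-by-step:

(a) From the uncertainty principle:
Δp_min = ℏ/(2Δx) = (1.055e-34 J·s)/(2 × 5.780e-10 m) = 9.123e-26 kg·m/s

(b) The velocity uncertainty:
Δv = Δp/m = (9.123e-26 kg·m/s)/(1.673e-27 kg) = 5.454e+01 m/s = 54.541 m/s

(c) The de Broglie wavelength for this momentum:
λ = h/p = (6.626e-34 J·s)/(9.123e-26 kg·m/s) = 7.263e-09 m = 7.263 nm

Note: The de Broglie wavelength is comparable to the localization size, as expected from wave-particle duality.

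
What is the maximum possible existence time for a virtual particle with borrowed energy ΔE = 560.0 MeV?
5.877 × 10^-25 s

Using the energy-time uncertainty principle:
ΔEΔt ≥ ℏ/2

For a virtual particle borrowing energy ΔE, the maximum lifetime is:
Δt_max = ℏ/(2ΔE)

Converting energy:
ΔE = 560.0 MeV = 8.972e-11 J

Δt_max = (1.055e-34 J·s) / (2 × 8.972e-11 J)
Δt_max = 5.877e-25 s = 5.877 × 10^-25 s

Virtual particles with higher borrowed energy exist for shorter times.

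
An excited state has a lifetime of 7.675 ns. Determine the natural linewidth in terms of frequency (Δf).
10.368 MHz

Using the energy-time uncertainty principle and E = hf:
ΔEΔt ≥ ℏ/2
hΔf·Δt ≥ ℏ/2

The minimum frequency uncertainty is:
Δf = ℏ/(2hτ) = 1/(4πτ)
Δf = 1/(4π × 7.675e-09 s)
Δf = 1.037e+07 Hz = 10.368 MHz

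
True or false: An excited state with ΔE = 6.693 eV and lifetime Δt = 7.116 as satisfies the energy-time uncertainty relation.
No, it violates the uncertainty relation.

Calculate the product ΔEΔt:
ΔE = 6.693 eV = 1.072e-18 J
ΔEΔt = (1.072e-18 J) × (7.116e-18 s)
ΔEΔt = 7.631e-36 J·s

Compare to the minimum allowed value ℏ/2:
ℏ/2 = 5.273e-35 J·s

Since ΔEΔt = 7.631e-36 J·s < 5.273e-35 J·s = ℏ/2,
this violates the uncertainty relation.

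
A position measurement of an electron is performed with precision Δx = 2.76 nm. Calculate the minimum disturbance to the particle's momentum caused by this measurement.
1.910 × 10^-26 kg·m/s

The uncertainty principle implies that measuring position disturbs momentum:
ΔxΔp ≥ ℏ/2

When we measure position with precision Δx, we necessarily introduce a momentum uncertainty:
Δp ≥ ℏ/(2Δx)
Δp_min = (1.055e-34 J·s) / (2 × 2.760e-09 m)
Δp_min = 1.910e-26 kg·m/s

The more precisely we measure position, the greater the momentum disturbance.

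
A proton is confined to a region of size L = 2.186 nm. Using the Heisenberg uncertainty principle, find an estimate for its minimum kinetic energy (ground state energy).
1.086 μeV

Using the uncertainty principle to estimate ground state energy:

1. The position uncertainty is approximately the confinement size:
   Δx ≈ L = 2.186e-09 m

2. From ΔxΔp ≥ ℏ/2, the minimum momentum uncertainty is:
   Δp ≈ ℏ/(2L) = 2.412e-26 kg·m/s

3. The kinetic energy is approximately:
   KE ≈ (Δp)²/(2m) = (2.412e-26)²/(2 × 1.673e-27 kg)
   KE ≈ 1.739e-25 J = 1.086 μeV

This is an order-of-magnitude estimate of the ground state energy.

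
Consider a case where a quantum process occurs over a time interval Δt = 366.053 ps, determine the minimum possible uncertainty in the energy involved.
899.066 neV

Using the energy-time uncertainty principle:
ΔEΔt ≥ ℏ/2

The minimum uncertainty in energy is:
ΔE_min = ℏ/(2Δt)
ΔE_min = (1.055e-34 J·s) / (2 × 3.661e-10 s)
ΔE_min = 1.440e-25 J = 899.066 neV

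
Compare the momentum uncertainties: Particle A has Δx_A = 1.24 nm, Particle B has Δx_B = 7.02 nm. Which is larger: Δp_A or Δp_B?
Particle A has the larger minimum momentum uncertainty, by a factor of 5.66.

For each particle, the minimum momentum uncertainty is Δp_min = ℏ/(2Δx):

Particle A: Δp_A = ℏ/(2×1.240e-09 m) = 4.252e-26 kg·m/s
Particle B: Δp_B = ℏ/(2×7.020e-09 m) = 7.511e-27 kg·m/s

Ratio: Δp_A/Δp_B = 5.66

Since Δp_min ∝ 1/Δx, the particle with smaller position uncertainty (A) has larger momentum uncertainty.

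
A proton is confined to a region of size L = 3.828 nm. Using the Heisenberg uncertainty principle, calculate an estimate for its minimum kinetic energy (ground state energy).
354.006 neV

Using the uncertainty principle to estimate ground state energy:

1. The position uncertainty is approximately the confinement size:
   Δx ≈ L = 3.828e-09 m

2. From ΔxΔp ≥ ℏ/2, the minimum momentum uncertainty is:
   Δp ≈ ℏ/(2L) = 1.377e-26 kg·m/s

3. The kinetic energy is approximately:
   KE ≈ (Δp)²/(2m) = (1.377e-26)²/(2 × 1.673e-27 kg)
   KE ≈ 5.672e-26 J = 354.006 neV

This is an order-of-magnitude estimate of the ground state energy.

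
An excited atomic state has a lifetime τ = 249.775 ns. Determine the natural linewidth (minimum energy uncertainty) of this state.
1.318 neV

Using the energy-time uncertainty principle:
ΔEΔt ≥ ℏ/2

The lifetime τ represents the time uncertainty Δt.
The natural linewidth (minimum energy uncertainty) is:

ΔE = ℏ/(2τ)
ΔE = (1.055e-34 J·s) / (2 × 2.498e-07 s)
ΔE = 2.111e-28 J = 1.318 neV

This natural linewidth limits the precision of spectroscopic measurements.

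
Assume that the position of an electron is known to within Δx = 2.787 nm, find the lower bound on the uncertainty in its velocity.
20.769 km/s

Using the Heisenberg uncertainty principle and Δp = mΔv:
ΔxΔp ≥ ℏ/2
Δx(mΔv) ≥ ℏ/2

The minimum uncertainty in velocity is:
Δv_min = ℏ/(2mΔx)
Δv_min = (1.055e-34 J·s) / (2 × 9.109e-31 kg × 2.787e-09 m)
Δv_min = 2.077e+04 m/s = 20.769 km/s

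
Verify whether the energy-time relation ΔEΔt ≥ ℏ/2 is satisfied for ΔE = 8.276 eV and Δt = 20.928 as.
No, it violates the uncertainty relation.

Calculate the product ΔEΔt:
ΔE = 8.276 eV = 1.326e-18 J
ΔEΔt = (1.326e-18 J) × (2.093e-17 s)
ΔEΔt = 2.775e-35 J·s

Compare to the minimum allowed value ℏ/2:
ℏ/2 = 5.273e-35 J·s

Since ΔEΔt = 2.775e-35 J·s < 5.273e-35 J·s = ℏ/2,
this violates the uncertainty relation.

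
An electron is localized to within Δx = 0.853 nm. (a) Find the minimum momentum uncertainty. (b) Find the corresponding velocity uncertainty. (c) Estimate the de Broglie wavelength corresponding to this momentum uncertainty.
(a) Δp_min = 6.182 × 10^-26 kg·m/s
(b) Δv_min = 67.859 km/s
(c) λ_dB = 10.719 nm

Step-by-step:

(a) From the uncertainty principle:
Δp_min = ℏ/(2Δx) = (1.055e-34 J·s)/(2 × 8.530e-10 m) = 6.182e-26 kg·m/s

(b) The velocity uncertainty:
Δv = Δp/m = (6.182e-26 kg·m/s)/(9.109e-31 kg) = 6.786e+04 m/s = 67.859 km/s

(c) The de Broglie wavelength for this momentum:
λ = h/p = (6.626e-34 J·s)/(6.182e-26 kg·m/s) = 1.072e-08 m = 10.719 nm

Note: The de Broglie wavelength is comparable to the localization size, as expected from wave-particle duality.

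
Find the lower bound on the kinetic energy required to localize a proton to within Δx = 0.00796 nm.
81.871 meV

Localizing a particle requires giving it sufficient momentum uncertainty:

1. From uncertainty principle: Δp ≥ ℏ/(2Δx)
   Δp_min = (1.055e-34 J·s) / (2 × 7.960e-12 m)
   Δp_min = 6.624e-24 kg·m/s

2. This momentum uncertainty corresponds to kinetic energy:
   KE ≈ (Δp)²/(2m) = (6.624e-24)²/(2 × 1.673e-27 kg)
   KE = 1.312e-20 J = 81.871 meV

Tighter localization requires more energy.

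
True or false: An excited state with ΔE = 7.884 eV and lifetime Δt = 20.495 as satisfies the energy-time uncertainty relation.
No, it violates the uncertainty relation.

Calculate the product ΔEΔt:
ΔE = 7.884 eV = 1.263e-18 J
ΔEΔt = (1.263e-18 J) × (2.050e-17 s)
ΔEΔt = 2.589e-35 J·s

Compare to the minimum allowed value ℏ/2:
ℏ/2 = 5.273e-35 J·s

Since ΔEΔt = 2.589e-35 J·s < 5.273e-35 J·s = ℏ/2,
this violates the uncertainty relation.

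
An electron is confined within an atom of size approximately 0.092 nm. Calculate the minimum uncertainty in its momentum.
5.731 × 10^-25 kg·m/s

Using the Heisenberg uncertainty principle:
ΔxΔp ≥ ℏ/2

With Δx ≈ L = 9.200e-11 m (the confinement size):
Δp_min = ℏ/(2Δx)
Δp_min = (1.055e-34 J·s) / (2 × 9.200e-11 m)
Δp_min = 5.731e-25 kg·m/s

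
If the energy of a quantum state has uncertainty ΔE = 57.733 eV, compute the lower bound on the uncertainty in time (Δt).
5.700 as

Using the energy-time uncertainty principle:
ΔEΔt ≥ ℏ/2

The minimum uncertainty in time is:
Δt_min = ℏ/(2ΔE)
Δt_min = (1.055e-34 J·s) / (2 × 9.250e-18 J)
Δt_min = 5.700e-18 s = 5.700 as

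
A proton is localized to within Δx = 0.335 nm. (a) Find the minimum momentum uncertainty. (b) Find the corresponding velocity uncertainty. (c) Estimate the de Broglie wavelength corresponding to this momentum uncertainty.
(a) Δp_min = 1.574 × 10^-25 kg·m/s
(b) Δv_min = 94.103 m/s
(c) λ_dB = 4.210 nm

Step-by-step:

(a) From the uncertainty principle:
Δp_min = ℏ/(2Δx) = (1.055e-34 J·s)/(2 × 3.350e-10 m) = 1.574e-25 kg·m/s

(b) The velocity uncertainty:
Δv = Δp/m = (1.574e-25 kg·m/s)/(1.673e-27 kg) = 9.410e+01 m/s = 94.103 m/s

(c) The de Broglie wavelength for this momentum:
λ = h/p = (6.626e-34 J·s)/(1.574e-25 kg·m/s) = 4.210e-09 m = 4.210 nm

Note: The de Broglie wavelength is comparable to the localization size, as expected from wave-particle duality.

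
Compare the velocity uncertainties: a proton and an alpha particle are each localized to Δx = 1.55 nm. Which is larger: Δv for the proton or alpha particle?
The proton has the larger minimum velocity uncertainty, by a ratio of 4.0.

For both particles, Δp_min = ℏ/(2Δx) = 3.402e-26 kg·m/s (same for both).

The velocity uncertainty is Δv = Δp/m:
- proton: Δv = 3.402e-26 / 1.673e-27 = 2.034e+01 m/s = 20.338 m/s
- alpha particle: Δv = 3.402e-26 / 6.645e-27 = 5.120e+00 m/s = 5.120 m/s

Ratio: 2.034e+01 / 5.120e+00 = 4.0

The lighter particle has larger velocity uncertainty because Δv ∝ 1/m.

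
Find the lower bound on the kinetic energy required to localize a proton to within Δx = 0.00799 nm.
81.257 meV

Localizing a particle requires giving it sufficient momentum uncertainty:

1. From uncertainty principle: Δp ≥ ℏ/(2Δx)
   Δp_min = (1.055e-34 J·s) / (2 × 7.990e-12 m)
   Δp_min = 6.599e-24 kg·m/s

2. This momentum uncertainty corresponds to kinetic energy:
   KE ≈ (Δp)²/(2m) = (6.599e-24)²/(2 × 1.673e-27 kg)
   KE = 1.302e-20 J = 81.257 meV

Tighter localization requires more energy.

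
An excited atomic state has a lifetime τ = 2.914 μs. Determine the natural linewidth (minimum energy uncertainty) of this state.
112.940 peV

Using the energy-time uncertainty principle:
ΔEΔt ≥ ℏ/2

The lifetime τ represents the time uncertainty Δt.
The natural linewidth (minimum energy uncertainty) is:

ΔE = ℏ/(2τ)
ΔE = (1.055e-34 J·s) / (2 × 2.914e-06 s)
ΔE = 1.809e-29 J = 112.940 peV

This natural linewidth limits the precision of spectroscopic measurements.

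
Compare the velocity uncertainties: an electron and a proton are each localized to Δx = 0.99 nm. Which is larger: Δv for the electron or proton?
The electron has the larger minimum velocity uncertainty, by a ratio of 1836.2.

For both particles, Δp_min = ℏ/(2Δx) = 5.326e-26 kg·m/s (same for both).

The velocity uncertainty is Δv = Δp/m:
- electron: Δv = 5.326e-26 / 9.109e-31 = 5.847e+04 m/s = 58.469 km/s
- proton: Δv = 5.326e-26 / 1.673e-27 = 3.184e+01 m/s = 31.843 m/s

Ratio: 5.847e+04 / 3.184e+01 = 1836.2

The lighter particle has larger velocity uncertainty because Δv ∝ 1/m.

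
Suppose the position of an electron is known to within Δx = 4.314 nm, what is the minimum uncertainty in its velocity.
13.418 km/s

Using the Heisenberg uncertainty principle and Δp = mΔv:
ΔxΔp ≥ ℏ/2
Δx(mΔv) ≥ ℏ/2

The minimum uncertainty in velocity is:
Δv_min = ℏ/(2mΔx)
Δv_min = (1.055e-34 J·s) / (2 × 9.109e-31 kg × 4.314e-09 m)
Δv_min = 1.342e+04 m/s = 13.418 km/s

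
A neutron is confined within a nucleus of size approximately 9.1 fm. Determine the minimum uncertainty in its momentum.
5.794 × 10^-21 kg·m/s

Using the Heisenberg uncertainty principle:
ΔxΔp ≥ ℏ/2

With Δx ≈ L = 9.100e-15 m (the confinement size):
Δp_min = ℏ/(2Δx)
Δp_min = (1.055e-34 J·s) / (2 × 9.100e-15 m)
Δp_min = 5.794e-21 kg·m/s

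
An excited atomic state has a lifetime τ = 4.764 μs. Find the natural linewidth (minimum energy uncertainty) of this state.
69.082 peV

Using the energy-time uncertainty principle:
ΔEΔt ≥ ℏ/2

The lifetime τ represents the time uncertainty Δt.
The natural linewidth (minimum energy uncertainty) is:

ΔE = ℏ/(2τ)
ΔE = (1.055e-34 J·s) / (2 × 4.764e-06 s)
ΔE = 1.107e-29 J = 69.082 peV

This natural linewidth limits the precision of spectroscopic measurements.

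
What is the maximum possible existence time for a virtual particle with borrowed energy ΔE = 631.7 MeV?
5.210 × 10^-25 s

Using the energy-time uncertainty principle:
ΔEΔt ≥ ℏ/2

For a virtual particle borrowing energy ΔE, the maximum lifetime is:
Δt_max = ℏ/(2ΔE)

Converting energy:
ΔE = 631.7 MeV = 1.012e-10 J

Δt_max = (1.055e-34 J·s) / (2 × 1.012e-10 J)
Δt_max = 5.210e-25 s = 5.210 × 10^-25 s

Virtual particles with higher borrowed energy exist for shorter times.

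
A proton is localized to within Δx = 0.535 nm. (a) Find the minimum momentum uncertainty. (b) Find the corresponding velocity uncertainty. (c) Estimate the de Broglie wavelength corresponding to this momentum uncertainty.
(a) Δp_min = 9.856 × 10^-26 kg·m/s
(b) Δv_min = 58.924 m/s
(c) λ_dB = 6.723 nm

Step-by-step:

(a) From the uncertainty principle:
Δp_min = ℏ/(2Δx) = (1.055e-34 J·s)/(2 × 5.350e-10 m) = 9.856e-26 kg·m/s

(b) The velocity uncertainty:
Δv = Δp/m = (9.856e-26 kg·m/s)/(1.673e-27 kg) = 5.892e+01 m/s = 58.924 m/s

(c) The de Broglie wavelength for this momentum:
λ = h/p = (6.626e-34 J·s)/(9.856e-26 kg·m/s) = 6.723e-09 m = 6.723 nm

Note: The de Broglie wavelength is comparable to the localization size, as expected from wave-particle duality.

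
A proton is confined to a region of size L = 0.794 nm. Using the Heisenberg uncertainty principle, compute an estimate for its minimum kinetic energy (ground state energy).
8.228 μeV

Using the uncertainty principle to estimate ground state energy:

1. The position uncertainty is approximately the confinement size:
   Δx ≈ L = 7.940e-10 m

2. From ΔxΔp ≥ ℏ/2, the minimum momentum uncertainty is:
   Δp ≈ ℏ/(2L) = 6.641e-26 kg·m/s

3. The kinetic energy is approximately:
   KE ≈ (Δp)²/(2m) = (6.641e-26)²/(2 × 1.673e-27 kg)
   KE ≈ 1.318e-24 J = 8.228 μeV

This is an order-of-magnitude estimate of the ground state energy.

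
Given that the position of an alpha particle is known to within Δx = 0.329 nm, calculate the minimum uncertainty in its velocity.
24.120 m/s

Using the Heisenberg uncertainty principle and Δp = mΔv:
ΔxΔp ≥ ℏ/2
Δx(mΔv) ≥ ℏ/2

The minimum uncertainty in velocity is:
Δv_min = ℏ/(2mΔx)
Δv_min = (1.055e-34 J·s) / (2 × 6.645e-27 kg × 3.290e-10 m)
Δv_min = 2.412e+01 m/s = 24.120 m/s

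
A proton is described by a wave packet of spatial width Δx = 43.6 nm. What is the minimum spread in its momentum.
1.209 × 10^-27 kg·m/s

For a wave packet, the spatial width Δx and momentum spread Δp are related by the uncertainty principle:
ΔxΔp ≥ ℏ/2

The minimum momentum spread is:
Δp_min = ℏ/(2Δx)
Δp_min = (1.055e-34 J·s) / (2 × 4.360e-08 m)
Δp_min = 1.209e-27 kg·m/s

A wave packet cannot have both a well-defined position and well-defined momentum.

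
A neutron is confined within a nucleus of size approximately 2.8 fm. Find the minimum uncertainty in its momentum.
1.883 × 10^-20 kg·m/s

Using the Heisenberg uncertainty principle:
ΔxΔp ≥ ℏ/2

With Δx ≈ L = 2.800e-15 m (the confinement size):
Δp_min = ℏ/(2Δx)
Δp_min = (1.055e-34 J·s) / (2 × 2.800e-15 m)
Δp_min = 1.883e-20 kg·m/s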